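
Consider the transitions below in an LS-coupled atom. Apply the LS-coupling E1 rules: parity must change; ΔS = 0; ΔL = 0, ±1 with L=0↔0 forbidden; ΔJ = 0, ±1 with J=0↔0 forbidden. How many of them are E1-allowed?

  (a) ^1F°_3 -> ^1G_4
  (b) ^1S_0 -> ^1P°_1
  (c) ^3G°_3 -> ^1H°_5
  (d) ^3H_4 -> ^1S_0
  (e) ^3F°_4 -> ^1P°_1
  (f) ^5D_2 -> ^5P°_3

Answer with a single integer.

(a) allowed
(b) allowed
(c) forbidden (parity, ΔS, ΔJ fail)
(d) forbidden (parity, ΔS, ΔL, ΔJ fail)
(e) forbidden (parity, ΔS, ΔL, ΔJ fail)
(f) allowed
Total allowed: 3 of 6.

3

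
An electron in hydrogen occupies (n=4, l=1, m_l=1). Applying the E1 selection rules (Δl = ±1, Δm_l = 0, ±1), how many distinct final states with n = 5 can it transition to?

E1 requires Δl = ±1, so l_f ∈ {0, 2}; with 0 ≤ l_f ≤ n_f−1 = 4, the allowed l_f values are {0, 2}.
For l_f = 0: m_f ∈ {m_i−1, m_i, m_i+1} ∩ [−0, 0] = {0} → 1 state.
For l_f = 2: m_f ∈ {m_i−1, m_i, m_i+1} ∩ [−2, 2] = {0, 1, 2} → 3 states.
Total: 4.

4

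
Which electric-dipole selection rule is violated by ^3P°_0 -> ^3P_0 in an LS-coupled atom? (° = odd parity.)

the J=0 ↔ J=0 exclusion

Reading off the term symbols: S 1→1, L 1→1, J 0→0, parity odd→even.
Parity must change: odd → even — satisfied.
ΔL = 0, ±1 (not L=0↔0): L: 1 → 1, ΔL = +0 — satisfied.
ΔS = 0: S: 1 → 1 — satisfied.
ΔJ = 0, ±1 (not J=0↔0): J: 0 → 0, ΔJ = +0 — violated.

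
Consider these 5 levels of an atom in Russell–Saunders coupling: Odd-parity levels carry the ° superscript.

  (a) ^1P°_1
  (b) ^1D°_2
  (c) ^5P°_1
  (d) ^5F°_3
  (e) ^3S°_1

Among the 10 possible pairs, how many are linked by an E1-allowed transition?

0

(a)–(b): forbidden (parity).
(a)–(c): forbidden (parity, ΔS).
(a)–(d): forbidden (parity, ΔS, ΔL, ΔJ).
(a)–(e): forbidden (parity, ΔS).
(b)–(c): forbidden (parity, ΔS).
(b)–(d): forbidden (parity, ΔS).
(b)–(e): forbidden (parity, ΔS, ΔL).
(c)–(d): forbidden (parity, ΔL, ΔJ).
(c)–(e): forbidden (parity, ΔS).
(d)–(e): forbidden (parity, ΔS, ΔL, ΔJ).
Allowed pairs: 0 of 10.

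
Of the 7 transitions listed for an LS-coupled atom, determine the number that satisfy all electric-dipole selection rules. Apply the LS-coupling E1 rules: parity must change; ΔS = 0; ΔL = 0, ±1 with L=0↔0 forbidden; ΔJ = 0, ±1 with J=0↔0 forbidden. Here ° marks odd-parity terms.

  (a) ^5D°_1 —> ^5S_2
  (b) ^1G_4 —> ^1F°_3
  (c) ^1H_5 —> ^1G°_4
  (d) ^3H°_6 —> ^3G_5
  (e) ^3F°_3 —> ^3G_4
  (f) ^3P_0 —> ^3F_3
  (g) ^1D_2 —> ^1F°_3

5

(a) forbidden (ΔL fails)
(b) allowed
(c) allowed
(d) allowed
(e) allowed
(f) forbidden (parity, ΔL, ΔJ fail)
(g) allowed
Total allowed: 5 of 7.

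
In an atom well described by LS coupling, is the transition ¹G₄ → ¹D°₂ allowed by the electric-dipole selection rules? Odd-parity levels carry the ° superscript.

Parity must change: even → odd — passes.
ΔS = 0: S: 0 → 0 — passes.
ΔL = 0, ±1 (not L=0↔0): L: 4 → 2, ΔL = -2 — fails.
ΔJ = 0, ±1 (not J=0↔0): J: 4 → 2, ΔJ = -2 — fails.
Rule(s) violated: ΔL, ΔJ.

forbidden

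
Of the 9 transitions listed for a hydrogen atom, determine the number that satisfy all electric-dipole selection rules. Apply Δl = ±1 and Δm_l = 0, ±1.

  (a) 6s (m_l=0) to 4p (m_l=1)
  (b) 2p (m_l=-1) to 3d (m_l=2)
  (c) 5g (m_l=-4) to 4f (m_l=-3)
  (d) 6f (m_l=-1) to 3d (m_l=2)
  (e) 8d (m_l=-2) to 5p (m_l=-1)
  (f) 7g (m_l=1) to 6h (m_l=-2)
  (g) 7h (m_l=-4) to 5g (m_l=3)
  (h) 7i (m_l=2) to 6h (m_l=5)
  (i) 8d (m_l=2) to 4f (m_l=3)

4

(a) allowed
(b) forbidden — Δm_l = +3 (E1 requires Δm_l = 0, ±1)
(c) allowed
(d) forbidden — Δm_l = +3 (E1 requires Δm_l = 0, ±1)
(e) allowed
(f) forbidden — Δm_l = -3 (E1 requires Δm_l = 0, ±1)
(g) forbidden — Δm_l = +7 (E1 requires Δm_l = 0, ±1)
(h) forbidden — Δm_l = +3 (E1 requires Δm_l = 0, ±1)
(i) allowed
Total allowed: 4 of 9.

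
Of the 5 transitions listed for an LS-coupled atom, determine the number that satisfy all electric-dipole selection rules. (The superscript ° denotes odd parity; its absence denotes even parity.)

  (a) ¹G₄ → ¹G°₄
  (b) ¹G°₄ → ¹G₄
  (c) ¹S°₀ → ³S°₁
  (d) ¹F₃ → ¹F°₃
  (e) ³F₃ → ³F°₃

4

(a) allowed
(b) allowed
(c) forbidden (parity, ΔS, ΔL fail)
(d) allowed
(e) allowed
Total allowed: 4 of 5.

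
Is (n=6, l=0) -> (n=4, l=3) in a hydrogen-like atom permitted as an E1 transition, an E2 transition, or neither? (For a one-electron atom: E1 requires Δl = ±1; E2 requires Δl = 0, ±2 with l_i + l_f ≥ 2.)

Δl = 3 − 0 = +3; l_i + l_f = 3.
E1 (Δl = ±1): not satisfied.
E2 (Δl = 0,±2, l_i+l_f ≥ 2): not satisfied.

neither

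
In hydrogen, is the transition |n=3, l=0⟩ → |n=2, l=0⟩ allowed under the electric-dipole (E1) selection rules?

forbidden

Δl = 0 − 0 = +0; the E1 rule Δl = ±1 is ✗.
The transition is electric-dipole forbidden.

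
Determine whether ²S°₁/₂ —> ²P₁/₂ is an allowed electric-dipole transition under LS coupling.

Reading off the term symbols: S 1/2→1/2, L 0→1, J 1/2→1/2, parity odd→even.
ΔJ = 0, ±1 (not J=0↔0): J: 1/2 → 1/2, ΔJ = +0 — ok.
ΔL = 0, ±1 (not L=0↔0): L: 0 → 1, ΔL = +1 — ok.
Parity must change: odd → even — ok.
ΔS = 0: S: 1/2 → 1/2 — ok.
All four E1 rules are satisfied.

allowed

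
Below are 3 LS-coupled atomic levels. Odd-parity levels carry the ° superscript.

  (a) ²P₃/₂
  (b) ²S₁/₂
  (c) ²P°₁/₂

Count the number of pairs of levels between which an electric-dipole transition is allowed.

2

(a)–(b): forbidden (parity).
(a)–(c): allowed.
(b)–(c): allowed.
Allowed pairs: 2 of 3.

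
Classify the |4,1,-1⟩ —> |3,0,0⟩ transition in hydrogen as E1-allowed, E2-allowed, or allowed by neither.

Δl = 0 − 1 = -1; l_i + l_f = 1.
Δm_l = +1.
E1 (Δl = ±1, |Δm_l| ≤ 1): satisfied.
E2 (Δl = 0,±2, l_i+l_f ≥ 2, |Δm_l| ≤ 2): not satisfied.

E1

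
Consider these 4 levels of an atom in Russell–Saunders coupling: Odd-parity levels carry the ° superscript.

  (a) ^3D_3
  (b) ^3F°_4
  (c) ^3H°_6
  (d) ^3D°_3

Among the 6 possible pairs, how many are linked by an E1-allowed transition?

(a)–(b): allowed.
(a)–(c): forbidden (ΔL, ΔJ).
(a)–(d): allowed.
(b)–(c): forbidden (parity, ΔL, ΔJ).
(b)–(d): forbidden (parity).
(c)–(d): forbidden (parity, ΔL, ΔJ).
Allowed pairs: 2 of 6.

2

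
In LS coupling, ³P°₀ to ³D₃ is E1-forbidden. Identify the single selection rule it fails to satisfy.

Initial level: S=1, L=1, J=0, parity odd. Final level: S=1, L=2, J=3, parity even.
Parity must change: odd → even — ok.
ΔS = 0: S: 1 → 1 — ok.
ΔL = 0, ±1 (not L=0↔0): L: 1 → 2, ΔL = +1 — ok.
ΔJ = 0, ±1 (not J=0↔0): J: 0 → 3, ΔJ = +3 — fails.

the ΔJ = 0, ±1 rule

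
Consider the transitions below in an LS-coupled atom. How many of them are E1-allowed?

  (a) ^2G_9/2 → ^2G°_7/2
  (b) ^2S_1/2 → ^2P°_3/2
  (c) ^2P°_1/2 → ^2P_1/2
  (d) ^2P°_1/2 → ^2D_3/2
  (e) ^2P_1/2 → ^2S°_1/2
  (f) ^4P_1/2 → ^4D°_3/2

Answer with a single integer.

6

(a) allowed
(b) allowed
(c) allowed
(d) allowed
(e) allowed
(f) allowed
Total allowed: 6 of 6.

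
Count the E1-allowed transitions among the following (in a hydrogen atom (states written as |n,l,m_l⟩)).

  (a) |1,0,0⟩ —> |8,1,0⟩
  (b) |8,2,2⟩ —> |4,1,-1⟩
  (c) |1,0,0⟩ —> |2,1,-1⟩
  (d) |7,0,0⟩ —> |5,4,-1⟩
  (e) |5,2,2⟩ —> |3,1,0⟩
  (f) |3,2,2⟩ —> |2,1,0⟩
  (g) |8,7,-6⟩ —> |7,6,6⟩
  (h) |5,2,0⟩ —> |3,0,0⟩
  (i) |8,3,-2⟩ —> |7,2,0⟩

(a) allowed
(b) forbidden — Δm_l = -3 (E1 requires Δm_l = 0, ±1)
(c) allowed
(d) forbidden — Δl = +4 (E1 requires Δl = ±1)
(e) forbidden — Δm_l = -2 (E1 requires Δm_l = 0, ±1)
(f) forbidden — Δm_l = -2 (E1 requires Δm_l = 0, ±1)
(g) forbidden — Δm_l = +12 (E1 requires Δm_l = 0, ±1)
(h) forbidden — Δl = -2 (E1 requires Δl = ±1)
(i) forbidden — Δm_l = +2 (E1 requires Δm_l = 0, ±1)
Total allowed: 2 of 9.

2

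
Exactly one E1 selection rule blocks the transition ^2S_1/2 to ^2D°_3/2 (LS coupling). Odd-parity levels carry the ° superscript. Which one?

the ΔL = 0, ±1 rule

ΔS = 0: S: 1/2 → 1/2 — ok.
ΔL = 0, ±1 (not L=0↔0): L: 0 → 2, ΔL = +2 — fails.
Parity must change: even → odd — ok.
ΔJ = 0, ±1 (not J=0↔0): J: 1/2 → 3/2, ΔJ = +1 — ok.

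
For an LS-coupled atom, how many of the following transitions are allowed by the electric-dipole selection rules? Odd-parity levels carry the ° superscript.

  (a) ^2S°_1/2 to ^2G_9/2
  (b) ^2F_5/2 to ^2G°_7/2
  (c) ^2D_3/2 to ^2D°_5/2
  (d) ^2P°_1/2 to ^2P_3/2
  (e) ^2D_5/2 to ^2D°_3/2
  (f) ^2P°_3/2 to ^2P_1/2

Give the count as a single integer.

(a) forbidden (ΔL, ΔJ fail)
(b) allowed
(c) allowed
(d) allowed
(e) allowed
(f) allowed
Total allowed: 5 of 6.

5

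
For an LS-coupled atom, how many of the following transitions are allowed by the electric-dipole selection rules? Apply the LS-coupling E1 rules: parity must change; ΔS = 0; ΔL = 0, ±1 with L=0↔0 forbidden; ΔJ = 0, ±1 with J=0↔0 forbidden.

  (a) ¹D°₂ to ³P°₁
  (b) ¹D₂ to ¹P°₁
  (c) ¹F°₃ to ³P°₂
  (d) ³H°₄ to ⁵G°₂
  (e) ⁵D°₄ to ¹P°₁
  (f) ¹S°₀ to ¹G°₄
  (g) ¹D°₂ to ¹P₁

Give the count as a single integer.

(a) forbidden (parity, ΔS fail)
(b) allowed
(c) forbidden (parity, ΔS, ΔL fail)
(d) forbidden (parity, ΔS, ΔJ fail)
(e) forbidden (parity, ΔS, ΔJ fail)
(f) forbidden (parity, ΔL, ΔJ fail)
(g) allowed
Total allowed: 2 of 7.

2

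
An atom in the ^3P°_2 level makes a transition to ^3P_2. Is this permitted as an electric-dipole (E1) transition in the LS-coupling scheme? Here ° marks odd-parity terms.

ΔJ = 0, ±1 (not J=0↔0): J: 2 → 2, ΔJ = +0 — ✓.
ΔS = 0: S: 1 → 1 — ✓.
ΔL = 0, ±1 (not L=0↔0): L: 1 → 1, ΔL = +0 — ✓.
Parity must change: odd → even — ✓.
All four E1 rules are satisfied.

allowed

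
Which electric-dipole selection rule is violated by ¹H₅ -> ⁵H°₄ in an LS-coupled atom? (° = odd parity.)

Reading off the term symbols: S 0→2, L 5→5, J 5→4, parity even→odd.
Parity must change: even → odd — ✓.
ΔS = 0: S: 0 → 2 — ✗.
ΔL = 0, ±1 (not L=0↔0): L: 5 → 5, ΔL = +0 — ✓.
ΔJ = 0, ±1 (not J=0↔0): J: 5 → 4, ΔJ = -1 — ✓.

the ΔS = 0 rule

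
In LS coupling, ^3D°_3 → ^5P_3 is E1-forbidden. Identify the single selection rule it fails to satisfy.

the ΔS = 0 rule

Initial level: S=1, L=2, J=3, parity odd. Final level: S=2, L=1, J=3, parity even.
Parity must change: odd → even — satisfied.
ΔS = 0: S: 1 → 2 — violated.
ΔL = 0, ±1 (not L=0↔0): L: 2 → 1, ΔL = -1 — satisfied.
ΔJ = 0, ±1 (not J=0↔0): J: 3 → 3, ΔJ = +0 — satisfied.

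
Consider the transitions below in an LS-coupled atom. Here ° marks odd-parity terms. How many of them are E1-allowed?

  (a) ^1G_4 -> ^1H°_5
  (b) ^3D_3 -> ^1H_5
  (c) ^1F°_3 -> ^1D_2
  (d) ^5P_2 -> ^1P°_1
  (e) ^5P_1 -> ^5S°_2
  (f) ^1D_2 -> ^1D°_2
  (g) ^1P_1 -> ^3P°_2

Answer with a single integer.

4

(a) allowed
(b) forbidden (parity, ΔS, ΔL, ΔJ fail)
(c) allowed
(d) forbidden (ΔS fails)
(e) allowed
(f) allowed
(g) forbidden (ΔS fails)
Total allowed: 4 of 7.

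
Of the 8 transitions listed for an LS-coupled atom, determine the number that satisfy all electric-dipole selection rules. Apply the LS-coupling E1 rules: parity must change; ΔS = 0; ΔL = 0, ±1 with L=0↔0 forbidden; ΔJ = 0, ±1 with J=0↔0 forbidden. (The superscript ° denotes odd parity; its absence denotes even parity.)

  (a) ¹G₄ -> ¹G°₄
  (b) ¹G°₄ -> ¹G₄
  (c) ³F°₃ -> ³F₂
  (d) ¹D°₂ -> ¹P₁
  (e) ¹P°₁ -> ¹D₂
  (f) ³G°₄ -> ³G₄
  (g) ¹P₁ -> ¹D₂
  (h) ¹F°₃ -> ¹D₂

7

(a) allowed
(b) allowed
(c) allowed
(d) allowed
(e) allowed
(f) allowed
(g) forbidden (parity fails)
(h) allowed
Total allowed: 7 of 8.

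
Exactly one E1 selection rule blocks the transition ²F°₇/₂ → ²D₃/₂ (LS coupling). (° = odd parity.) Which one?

the ΔJ = 0, ±1 rule

Reading off the term symbols: S 1/2→1/2, L 3→2, J 7/2→3/2, parity odd→even.
ΔJ = 0, ±1 (not J=0↔0): J: 7/2 → 3/2, ΔJ = -2 — fails.
Parity must change: odd → even — passes.
ΔS = 0: S: 1/2 → 1/2 — passes.
ΔL = 0, ±1 (not L=0↔0): L: 3 → 2, ΔL = -1 — passes.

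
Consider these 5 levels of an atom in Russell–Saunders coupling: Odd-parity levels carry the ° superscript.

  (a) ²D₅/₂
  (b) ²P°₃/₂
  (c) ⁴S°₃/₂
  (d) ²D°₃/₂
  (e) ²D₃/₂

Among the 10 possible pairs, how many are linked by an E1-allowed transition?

4

(a)–(b): allowed.
(a)–(c): forbidden (ΔS, ΔL).
(a)–(d): allowed.
(a)–(e): forbidden (parity).
(b)–(c): forbidden (parity, ΔS).
(b)–(d): forbidden (parity).
(b)–(e): allowed.
(c)–(d): forbidden (parity, ΔS, ΔL).
(c)–(e): forbidden (ΔS, ΔL).
(d)–(e): allowed.
Allowed pairs: 4 of 10.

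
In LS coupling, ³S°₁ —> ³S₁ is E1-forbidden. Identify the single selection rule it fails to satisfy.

the L=0 ↔ L=0 exclusion

Reading off the term symbols: S 1→1, L 0→0, J 1→1, parity odd→even.
ΔS = 0: S: 1 → 1 — satisfied.
ΔJ = 0, ±1 (not J=0↔0): J: 1 → 1, ΔJ = +0 — satisfied.
ΔL = 0, ±1 (not L=0↔0): L: 0 → 0, ΔL = +0 — violated.
Parity must change: odd → even — satisfied.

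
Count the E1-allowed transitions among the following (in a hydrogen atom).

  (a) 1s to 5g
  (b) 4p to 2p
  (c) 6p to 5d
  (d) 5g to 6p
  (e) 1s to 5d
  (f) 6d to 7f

(a) forbidden — Δl = +4 (E1 requires Δl = ±1)
(b) forbidden — Δl = +0 (E1 requires Δl = ±1)
(c) allowed
(d) forbidden — Δl = -3 (E1 requires Δl = ±1)
(e) forbidden — Δl = +2 (E1 requires Δl = ±1)
(f) allowed
Total allowed: 2 of 6.

2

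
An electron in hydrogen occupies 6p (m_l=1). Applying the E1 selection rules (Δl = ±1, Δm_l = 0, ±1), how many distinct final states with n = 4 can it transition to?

E1 requires Δl = ±1, so l_f ∈ {0, 2}; with 0 ≤ l_f ≤ n_f−1 = 3, the allowed l_f values are {0, 2}.
For l_f = 0: m_f ∈ {m_i−1, m_i, m_i+1} ∩ [−0, 0] = {0} → 1 state.
For l_f = 2: m_f ∈ {m_i−1, m_i, m_i+1} ∩ [−2, 2] = {0, 1, 2} → 3 states.
Total: 4.

4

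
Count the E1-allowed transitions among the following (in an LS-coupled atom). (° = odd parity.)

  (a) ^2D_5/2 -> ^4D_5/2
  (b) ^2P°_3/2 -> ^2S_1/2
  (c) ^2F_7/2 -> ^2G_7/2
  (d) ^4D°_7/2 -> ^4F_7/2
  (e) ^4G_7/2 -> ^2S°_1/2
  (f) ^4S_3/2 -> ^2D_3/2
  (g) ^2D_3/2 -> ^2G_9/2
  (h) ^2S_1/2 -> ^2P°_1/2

(a) forbidden (parity, ΔS fail)
(b) allowed
(c) forbidden (parity fails)
(d) allowed
(e) forbidden (ΔS, ΔL, ΔJ fail)
(f) forbidden (parity, ΔS, ΔL fail)
(g) forbidden (parity, ΔL, ΔJ fail)
(h) allowed
Total allowed: 3 of 8.

3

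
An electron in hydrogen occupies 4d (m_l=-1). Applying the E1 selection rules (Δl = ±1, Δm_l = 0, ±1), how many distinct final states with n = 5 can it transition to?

E1 requires Δl = ±1, so l_f ∈ {1, 3}; with 0 ≤ l_f ≤ n_f−1 = 4, the allowed l_f values are {1, 3}.
For l_f = 1: m_f ∈ {m_i−1, m_i, m_i+1} ∩ [−1, 1] = {-1, 0} → 2 states.
For l_f = 3: m_f ∈ {m_i−1, m_i, m_i+1} ∩ [−3, 3] = {-2, -1, 0} → 3 states.
Total: 5.

5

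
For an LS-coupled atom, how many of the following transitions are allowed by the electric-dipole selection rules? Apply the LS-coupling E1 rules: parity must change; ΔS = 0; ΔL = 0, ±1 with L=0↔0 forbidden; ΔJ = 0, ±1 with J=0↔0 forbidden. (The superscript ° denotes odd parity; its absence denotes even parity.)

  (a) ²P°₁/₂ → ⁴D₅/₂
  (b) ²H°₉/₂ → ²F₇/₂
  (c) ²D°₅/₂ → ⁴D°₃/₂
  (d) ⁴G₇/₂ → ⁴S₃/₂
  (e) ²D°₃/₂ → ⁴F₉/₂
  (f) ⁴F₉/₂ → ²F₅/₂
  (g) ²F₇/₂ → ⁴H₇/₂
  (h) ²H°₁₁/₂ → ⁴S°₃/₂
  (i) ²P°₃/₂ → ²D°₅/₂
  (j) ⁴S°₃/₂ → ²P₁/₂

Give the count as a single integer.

(a) forbidden (ΔS, ΔJ fail)
(b) forbidden (ΔL fails)
(c) forbidden (parity, ΔS fail)
(d) forbidden (parity, ΔL, ΔJ fail)
(e) forbidden (ΔS, ΔJ fail)
(f) forbidden (parity, ΔS, ΔJ fail)
(g) forbidden (parity, ΔS, ΔL fail)
(h) forbidden (parity, ΔS, ΔL, ΔJ fail)
(i) forbidden (parity fails)
(j) forbidden (ΔS fails)
Total allowed: 0 of 10.

0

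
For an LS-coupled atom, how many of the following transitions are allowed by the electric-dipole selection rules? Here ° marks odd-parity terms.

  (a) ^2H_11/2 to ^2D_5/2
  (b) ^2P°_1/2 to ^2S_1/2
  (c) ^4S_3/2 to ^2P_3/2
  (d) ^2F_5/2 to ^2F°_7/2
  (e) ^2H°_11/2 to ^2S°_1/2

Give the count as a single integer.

2

(a) forbidden (parity, ΔL, ΔJ fail)
(b) allowed
(c) forbidden (parity, ΔS fail)
(d) allowed
(e) forbidden (parity, ΔL, ΔJ fail)
Total allowed: 2 of 5.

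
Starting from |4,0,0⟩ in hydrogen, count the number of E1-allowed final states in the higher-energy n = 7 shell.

E1 requires Δl = ±1, so l_f ∈ {-1, 1}; with 0 ≤ l_f ≤ n_f−1 = 6, the allowed l_f values are {1}.
For l_f = 1: m_f ∈ {m_i−1, m_i, m_i+1} ∩ [−1, 1] = {-1, 0, 1} → 3 states.
Total: 3.

3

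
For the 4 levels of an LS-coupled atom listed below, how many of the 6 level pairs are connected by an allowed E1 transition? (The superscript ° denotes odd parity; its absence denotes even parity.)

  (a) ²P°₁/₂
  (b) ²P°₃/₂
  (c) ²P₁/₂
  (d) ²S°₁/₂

3

(a)–(b): forbidden (parity).
(a)–(c): allowed.
(a)–(d): forbidden (parity).
(b)–(c): allowed.
(b)–(d): forbidden (parity).
(c)–(d): allowed.
Allowed pairs: 3 of 6.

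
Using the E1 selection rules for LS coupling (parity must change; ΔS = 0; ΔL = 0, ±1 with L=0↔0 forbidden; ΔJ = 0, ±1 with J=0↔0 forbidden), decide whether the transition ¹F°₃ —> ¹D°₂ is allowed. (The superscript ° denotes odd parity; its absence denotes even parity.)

forbidden

Parity must change: odd → odd — fails.
ΔS = 0: S: 0 → 0 — passes.
ΔL = 0, ±1 (not L=0↔0): L: 3 → 2, ΔL = -1 — passes.
ΔJ = 0, ±1 (not J=0↔0): J: 3 → 2, ΔJ = -1 — passes.
Rule(s) violated: parity.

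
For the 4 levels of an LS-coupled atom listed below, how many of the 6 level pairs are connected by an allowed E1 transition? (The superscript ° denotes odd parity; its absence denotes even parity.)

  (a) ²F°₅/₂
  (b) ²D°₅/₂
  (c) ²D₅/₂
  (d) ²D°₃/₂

3

(a)–(b): forbidden (parity).
(a)–(c): allowed.
(a)–(d): forbidden (parity).
(b)–(c): allowed.
(b)–(d): forbidden (parity).
(c)–(d): allowed.
Allowed pairs: 3 of 6.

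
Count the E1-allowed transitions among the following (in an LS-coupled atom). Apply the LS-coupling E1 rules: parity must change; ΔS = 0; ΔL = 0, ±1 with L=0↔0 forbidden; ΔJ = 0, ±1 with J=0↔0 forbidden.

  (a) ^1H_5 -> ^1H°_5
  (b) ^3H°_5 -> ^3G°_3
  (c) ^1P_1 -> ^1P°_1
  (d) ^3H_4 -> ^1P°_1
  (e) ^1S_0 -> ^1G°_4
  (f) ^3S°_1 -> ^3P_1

3

(a) allowed
(b) forbidden (parity, ΔJ fail)
(c) allowed
(d) forbidden (ΔS, ΔL, ΔJ fail)
(e) forbidden (ΔL, ΔJ fail)
(f) allowed
Total allowed: 3 of 6.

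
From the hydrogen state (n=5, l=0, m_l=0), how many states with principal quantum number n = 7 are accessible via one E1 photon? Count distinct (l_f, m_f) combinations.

3

E1 requires Δl = ±1, so l_f ∈ {-1, 1}; with 0 ≤ l_f ≤ n_f−1 = 6, the allowed l_f values are {1}.
For l_f = 1: m_f ∈ {m_i−1, m_i, m_i+1} ∩ [−1, 1] = {-1, 0, 1} → 3 states.
Total: 3.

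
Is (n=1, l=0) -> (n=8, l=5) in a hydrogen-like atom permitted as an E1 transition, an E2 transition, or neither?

Δl = 5 − 0 = +5; l_i + l_f = 5.
E1 (Δl = ±1): not satisfied.
E2 (Δl = 0,±2, l_i+l_f ≥ 2): not satisfied.

neither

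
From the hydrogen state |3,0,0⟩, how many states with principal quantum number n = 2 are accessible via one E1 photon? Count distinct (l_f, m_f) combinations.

E1 requires Δl = ±1, so l_f ∈ {-1, 1}; with 0 ≤ l_f ≤ n_f−1 = 1, the allowed l_f values are {1}.
For l_f = 1: m_f ∈ {m_i−1, m_i, m_i+1} ∩ [−1, 1] = {-1, 0, 1} → 3 states.
Total: 3.

3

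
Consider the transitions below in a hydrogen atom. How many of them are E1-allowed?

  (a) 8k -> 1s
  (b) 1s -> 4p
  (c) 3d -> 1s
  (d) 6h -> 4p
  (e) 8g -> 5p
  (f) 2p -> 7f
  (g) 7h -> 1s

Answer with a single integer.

1

(a) forbidden — Δl = -7 (E1 requires Δl = ±1)
(b) allowed
(c) forbidden — Δl = -2 (E1 requires Δl = ±1)
(d) forbidden — Δl = -4 (E1 requires Δl = ±1)
(e) forbidden — Δl = -3 (E1 requires Δl = ±1)
(f) forbidden — Δl = +2 (E1 requires Δl = ±1)
(g) forbidden — Δl = -5 (E1 requires Δl = ±1)
Total allowed: 1 of 7.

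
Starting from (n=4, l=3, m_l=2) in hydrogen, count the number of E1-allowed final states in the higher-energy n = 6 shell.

E1 requires Δl = ±1, so l_f ∈ {2, 4}; with 0 ≤ l_f ≤ n_f−1 = 5, the allowed l_f values are {2, 4}.
For l_f = 2: m_f ∈ {m_i−1, m_i, m_i+1} ∩ [−2, 2] = {1, 2} → 2 states.
For l_f = 4: m_f ∈ {m_i−1, m_i, m_i+1} ∩ [−4, 4] = {1, 2, 3} → 3 states.
Total: 5.

5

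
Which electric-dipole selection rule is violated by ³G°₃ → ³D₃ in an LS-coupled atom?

the ΔL = 0, ±1 rule

Initial level: S=1, L=4, J=3, parity odd. Final level: S=1, L=2, J=3, parity even.
Parity must change: odd → even — ok.
ΔS = 0: S: 1 → 1 — ok.
ΔL = 0, ±1 (not L=0↔0): L: 4 → 2, ΔL = -2 — fails.
ΔJ = 0, ±1 (not J=0↔0): J: 3 → 3, ΔJ = +0 — ok.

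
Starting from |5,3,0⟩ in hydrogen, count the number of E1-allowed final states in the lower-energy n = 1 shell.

0

E1 requires l_f ∈ {2, 4}, but neither lies in [0, 0], so no final state is reachable.
Total: 0.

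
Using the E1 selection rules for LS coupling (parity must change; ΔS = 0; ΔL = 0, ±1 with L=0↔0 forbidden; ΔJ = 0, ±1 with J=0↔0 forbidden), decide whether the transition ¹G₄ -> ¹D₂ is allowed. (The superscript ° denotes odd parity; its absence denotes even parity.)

Initial level: S=0, L=4, J=4, parity even. Final level: S=0, L=2, J=2, parity even.
Parity must change: even → even — ✗.
ΔS = 0: S: 0 → 0 — ✓.
ΔL = 0, ±1 (not L=0↔0): L: 4 → 2, ΔL = -2 — ✗.
ΔJ = 0, ±1 (not J=0↔0): J: 4 → 2, ΔJ = -2 — ✗.
Rule(s) violated: parity, ΔL, ΔJ.

forbidden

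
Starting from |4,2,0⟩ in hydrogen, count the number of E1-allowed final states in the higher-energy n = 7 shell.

6

E1 requires Δl = ±1, so l_f ∈ {1, 3}; with 0 ≤ l_f ≤ n_f−1 = 6, the allowed l_f values are {1, 3}.
For l_f = 1: m_f ∈ {m_i−1, m_i, m_i+1} ∩ [−1, 1] = {-1, 0, 1} → 3 states.
For l_f = 3: m_f ∈ {m_i−1, m_i, m_i+1} ∩ [−3, 3] = {-1, 0, 1} → 3 states.
Total: 6.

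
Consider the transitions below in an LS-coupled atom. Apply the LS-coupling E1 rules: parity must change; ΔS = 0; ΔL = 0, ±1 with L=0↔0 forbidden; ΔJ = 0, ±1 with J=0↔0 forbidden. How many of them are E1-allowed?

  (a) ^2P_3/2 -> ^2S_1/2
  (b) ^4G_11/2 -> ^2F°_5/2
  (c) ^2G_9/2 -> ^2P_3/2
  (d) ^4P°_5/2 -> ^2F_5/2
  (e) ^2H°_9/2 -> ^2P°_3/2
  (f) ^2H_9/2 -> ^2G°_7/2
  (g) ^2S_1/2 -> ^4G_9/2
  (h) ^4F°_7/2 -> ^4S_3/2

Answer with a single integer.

(a) forbidden (parity fails)
(b) forbidden (ΔS, ΔJ fail)
(c) forbidden (parity, ΔL, ΔJ fail)
(d) forbidden (ΔS, ΔL fail)
(e) forbidden (parity, ΔL, ΔJ fail)
(f) allowed
(g) forbidden (parity, ΔS, ΔL, ΔJ fail)
(h) forbidden (ΔL, ΔJ fail)
Total allowed: 1 of 8.

1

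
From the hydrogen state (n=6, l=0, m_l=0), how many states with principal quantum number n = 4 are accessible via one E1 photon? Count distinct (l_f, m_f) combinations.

E1 requires Δl = ±1, so l_f ∈ {-1, 1}; with 0 ≤ l_f ≤ n_f−1 = 3, the allowed l_f values are {1}.
For l_f = 1: m_f ∈ {m_i−1, m_i, m_i+1} ∩ [−1, 1] = {-1, 0, 1} → 3 states.
Total: 3.

3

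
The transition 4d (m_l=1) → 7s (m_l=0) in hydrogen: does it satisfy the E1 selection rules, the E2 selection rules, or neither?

E2

Δl = 0 − 2 = -2; l_i + l_f = 2.
Δm_l = -1.
E1 (Δl = ±1, |Δm_l| ≤ 1): not satisfied.
E2 (Δl = 0,±2, l_i+l_f ≥ 2, |Δm_l| ≤ 2): satisfied.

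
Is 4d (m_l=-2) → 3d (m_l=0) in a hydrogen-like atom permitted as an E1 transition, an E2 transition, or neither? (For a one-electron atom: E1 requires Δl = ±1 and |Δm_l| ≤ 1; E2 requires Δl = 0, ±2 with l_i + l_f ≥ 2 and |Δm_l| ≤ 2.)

E2

Δl = 2 − 2 = +0; l_i + l_f = 4.
Δm_l = +2.
E1 (Δl = ±1, |Δm_l| ≤ 1): not satisfied.
E2 (Δl = 0,±2, l_i+l_f ≥ 2, |Δm_l| ≤ 2): satisfied.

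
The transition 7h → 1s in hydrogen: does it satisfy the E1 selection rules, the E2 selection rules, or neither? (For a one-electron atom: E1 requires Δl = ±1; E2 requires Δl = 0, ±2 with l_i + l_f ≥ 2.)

Δl = 0 − 5 = -5; l_i + l_f = 5.
E1 (Δl = ±1): not satisfied.
E2 (Δl = 0,±2, l_i+l_f ≥ 2): not satisfied.

neither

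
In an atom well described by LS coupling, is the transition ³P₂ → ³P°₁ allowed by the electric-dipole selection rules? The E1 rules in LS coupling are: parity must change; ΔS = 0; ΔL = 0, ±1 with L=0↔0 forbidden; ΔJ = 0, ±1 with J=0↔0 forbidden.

Reading off the term symbols: S 1→1, L 1→1, J 2→1, parity even→odd.
ΔL = 0, ±1 (not L=0↔0): L: 1 → 1, ΔL = +0 — satisfied.
Parity must change: even → odd — satisfied.
ΔJ = 0, ±1 (not J=0↔0): J: 2 → 1, ΔJ = -1 — satisfied.
ΔS = 0: S: 1 → 1 — satisfied.
All four E1 rules are satisfied.

allowed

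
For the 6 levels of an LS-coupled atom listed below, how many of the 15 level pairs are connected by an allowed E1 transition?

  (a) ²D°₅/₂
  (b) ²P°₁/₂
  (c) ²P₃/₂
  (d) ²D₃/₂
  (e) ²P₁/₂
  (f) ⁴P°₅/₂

5

(a)–(b): forbidden (parity, ΔJ).
(a)–(c): allowed.
(a)–(d): allowed.
(a)–(e): forbidden (ΔJ).
(a)–(f): forbidden (parity, ΔS).
(b)–(c): allowed.
(b)–(d): allowed.
(b)–(e): allowed.
(b)–(f): forbidden (parity, ΔS, ΔJ).
(c)–(d): forbidden (parity).
(c)–(e): forbidden (parity).
(c)–(f): forbidden (ΔS).
(d)–(e): forbidden (parity).
(d)–(f): forbidden (ΔS).
(e)–(f): forbidden (ΔS, ΔJ).
Allowed pairs: 5 of 15.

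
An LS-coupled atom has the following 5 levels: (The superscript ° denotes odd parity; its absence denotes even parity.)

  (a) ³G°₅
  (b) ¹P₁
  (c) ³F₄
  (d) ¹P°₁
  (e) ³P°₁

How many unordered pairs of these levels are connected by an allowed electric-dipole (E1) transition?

2

(a)–(b): forbidden (ΔS, ΔL, ΔJ).
(a)–(c): allowed.
(a)–(d): forbidden (parity, ΔS, ΔL, ΔJ).
(a)–(e): forbidden (parity, ΔL, ΔJ).
(b)–(c): forbidden (parity, ΔS, ΔL, ΔJ).
(b)–(d): allowed.
(b)–(e): forbidden (ΔS).
(c)–(d): forbidden (ΔS, ΔL, ΔJ).
(c)–(e): forbidden (ΔL, ΔJ).
(d)–(e): forbidden (parity, ΔS).
Allowed pairs: 2 of 10.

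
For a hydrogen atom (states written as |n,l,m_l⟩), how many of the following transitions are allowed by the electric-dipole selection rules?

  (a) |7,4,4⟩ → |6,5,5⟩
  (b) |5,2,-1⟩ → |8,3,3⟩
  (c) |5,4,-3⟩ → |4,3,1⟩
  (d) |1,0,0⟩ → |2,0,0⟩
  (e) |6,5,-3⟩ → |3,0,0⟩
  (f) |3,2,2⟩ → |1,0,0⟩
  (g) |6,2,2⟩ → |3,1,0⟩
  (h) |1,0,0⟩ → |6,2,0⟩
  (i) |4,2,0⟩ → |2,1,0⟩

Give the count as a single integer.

(a) allowed
(b) forbidden — Δm_l = +4 (E1 requires Δm_l = 0, ±1)
(c) forbidden — Δm_l = +4 (E1 requires Δm_l = 0, ±1)
(d) forbidden — Δl = +0 (E1 requires Δl = ±1)
(e) forbidden — Δl = -5 (E1 requires Δl = ±1); Δm_l = +3 (E1 requires Δm_l = 0, ±1)
(f) forbidden — Δl = -2 (E1 requires Δl = ±1); Δm_l = -2 (E1 requires Δm_l = 0, ±1)
(g) forbidden — Δm_l = -2 (E1 requires Δm_l = 0, ±1)
(h) forbidden — Δl = +2 (E1 requires Δl = ±1)
(i) allowed
Total allowed: 2 of 9.

2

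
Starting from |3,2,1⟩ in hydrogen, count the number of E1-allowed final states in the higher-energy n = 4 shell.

5

E1 requires Δl = ±1, so l_f ∈ {1, 3}; with 0 ≤ l_f ≤ n_f−1 = 3, the allowed l_f values are {1, 3}.
For l_f = 1: m_f ∈ {m_i−1, m_i, m_i+1} ∩ [−1, 1] = {0, 1} → 2 states.
For l_f = 3: m_f ∈ {m_i−1, m_i, m_i+1} ∩ [−3, 3] = {0, 1, 2} → 3 states.
Total: 5.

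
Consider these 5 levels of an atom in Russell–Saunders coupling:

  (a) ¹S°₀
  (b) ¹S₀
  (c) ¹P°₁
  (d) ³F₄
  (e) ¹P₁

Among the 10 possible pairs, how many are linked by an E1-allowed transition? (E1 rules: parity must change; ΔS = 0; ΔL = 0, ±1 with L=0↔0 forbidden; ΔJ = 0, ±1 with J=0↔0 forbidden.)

(a)–(b): forbidden (ΔL, ΔJ).
(a)–(c): forbidden (parity).
(a)–(d): forbidden (ΔS, ΔL, ΔJ).
(a)–(e): allowed.
(b)–(c): allowed.
(b)–(d): forbidden (parity, ΔS, ΔL, ΔJ).
(b)–(e): forbidden (parity).
(c)–(d): forbidden (ΔS, ΔL, ΔJ).
(c)–(e): allowed.
(d)–(e): forbidden (parity, ΔS, ΔL, ΔJ).
Allowed pairs: 3 of 10.

3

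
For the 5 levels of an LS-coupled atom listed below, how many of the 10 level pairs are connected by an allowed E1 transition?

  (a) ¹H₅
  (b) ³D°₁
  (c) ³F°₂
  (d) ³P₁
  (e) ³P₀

(a)–(b): forbidden (ΔS, ΔL, ΔJ).
(a)–(c): forbidden (ΔS, ΔL, ΔJ).
(a)–(d): forbidden (parity, ΔS, ΔL, ΔJ).
(a)–(e): forbidden (parity, ΔS, ΔL, ΔJ).
(b)–(c): forbidden (parity).
(b)–(d): allowed.
(b)–(e): allowed.
(c)–(d): forbidden (ΔL).
(c)–(e): forbidden (ΔL, ΔJ).
(d)–(e): forbidden (parity).
Allowed pairs: 2 of 10.

2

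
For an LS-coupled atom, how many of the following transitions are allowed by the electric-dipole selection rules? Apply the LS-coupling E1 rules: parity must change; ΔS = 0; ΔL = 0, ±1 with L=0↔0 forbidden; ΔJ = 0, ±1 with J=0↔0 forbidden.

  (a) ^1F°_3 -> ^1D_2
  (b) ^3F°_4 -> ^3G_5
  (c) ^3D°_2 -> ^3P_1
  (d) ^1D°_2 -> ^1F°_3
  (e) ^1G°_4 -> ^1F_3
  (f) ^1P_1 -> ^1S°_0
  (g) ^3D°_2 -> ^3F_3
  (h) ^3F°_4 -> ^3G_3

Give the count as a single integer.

7

(a) allowed
(b) allowed
(c) allowed
(d) forbidden (parity fails)
(e) allowed
(f) allowed
(g) allowed
(h) allowed
Total allowed: 7 of 8.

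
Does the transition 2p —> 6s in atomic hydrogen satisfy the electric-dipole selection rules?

allowed

l: 1 → 0 (Δl = -1). Δl = ±1 ok.
All E1 selection rules are satisfied.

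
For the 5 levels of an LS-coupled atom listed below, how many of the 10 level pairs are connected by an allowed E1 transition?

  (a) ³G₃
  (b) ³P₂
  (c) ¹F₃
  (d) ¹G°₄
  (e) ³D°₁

(a)–(b): forbidden (parity, ΔL).
(a)–(c): forbidden (parity, ΔS).
(a)–(d): forbidden (ΔS).
(a)–(e): forbidden (ΔL, ΔJ).
(b)–(c): forbidden (parity, ΔS, ΔL).
(b)–(d): forbidden (ΔS, ΔL, ΔJ).
(b)–(e): allowed.
(c)–(d): allowed.
(c)–(e): forbidden (ΔS, ΔJ).
(d)–(e): forbidden (parity, ΔS, ΔL, ΔJ).
Allowed pairs: 2 of 10.

2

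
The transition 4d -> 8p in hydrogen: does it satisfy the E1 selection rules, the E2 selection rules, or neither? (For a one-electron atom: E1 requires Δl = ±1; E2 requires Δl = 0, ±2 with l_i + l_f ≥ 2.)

Δl = 1 − 2 = -1; l_i + l_f = 3.
E1 (Δl = ±1): satisfied.
E2 (Δl = 0,±2, l_i+l_f ≥ 2): not satisfied.

E1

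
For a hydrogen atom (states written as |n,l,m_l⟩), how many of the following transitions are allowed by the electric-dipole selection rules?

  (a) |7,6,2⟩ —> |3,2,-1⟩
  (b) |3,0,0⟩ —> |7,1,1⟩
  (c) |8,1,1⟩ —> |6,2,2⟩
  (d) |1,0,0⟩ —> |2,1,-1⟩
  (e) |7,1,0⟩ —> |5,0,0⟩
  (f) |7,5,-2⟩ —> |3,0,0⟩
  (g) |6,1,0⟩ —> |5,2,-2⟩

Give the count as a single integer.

(a) forbidden — Δl = -4 (E1 requires Δl = ±1); Δm_l = -3 (E1 requires Δm_l = 0, ±1)
(b) allowed
(c) allowed
(d) allowed
(e) allowed
(f) forbidden — Δl = -5 (E1 requires Δl = ±1); Δm_l = +2 (E1 requires Δm_l = 0, ±1)
(g) forbidden — Δm_l = -2 (E1 requires Δm_l = 0, ±1)
Total allowed: 4 of 7.

4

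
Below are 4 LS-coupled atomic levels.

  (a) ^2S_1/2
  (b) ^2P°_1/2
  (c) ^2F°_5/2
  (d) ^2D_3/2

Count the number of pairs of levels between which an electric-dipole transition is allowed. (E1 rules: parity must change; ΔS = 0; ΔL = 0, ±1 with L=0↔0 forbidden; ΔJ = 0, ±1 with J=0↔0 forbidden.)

(a)–(b): allowed.
(a)–(c): forbidden (ΔL, ΔJ).
(a)–(d): forbidden (parity, ΔL).
(b)–(c): forbidden (parity, ΔL, ΔJ).
(b)–(d): allowed.
(c)–(d): allowed.
Allowed pairs: 3 of 6.

3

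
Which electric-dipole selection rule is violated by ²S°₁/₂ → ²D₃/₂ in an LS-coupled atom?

the ΔL = 0, ±1 rule

Reading off the term symbols: S 1/2→1/2, L 0→2, J 1/2→3/2, parity odd→even.
Parity must change: odd → even — satisfied.
ΔS = 0: S: 1/2 → 1/2 — satisfied.
ΔL = 0, ±1 (not L=0↔0): L: 0 → 2, ΔL = +2 — violated.
ΔJ = 0, ±1 (not J=0↔0): J: 1/2 → 3/2, ΔJ = +1 — satisfied.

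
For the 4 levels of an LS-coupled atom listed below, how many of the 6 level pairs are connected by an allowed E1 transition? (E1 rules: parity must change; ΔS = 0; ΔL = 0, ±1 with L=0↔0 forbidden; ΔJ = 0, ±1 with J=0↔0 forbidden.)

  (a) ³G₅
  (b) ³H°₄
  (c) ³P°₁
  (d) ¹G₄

(a)–(b): allowed.
(a)–(c): forbidden (ΔL, ΔJ).
(a)–(d): forbidden (parity, ΔS).
(b)–(c): forbidden (parity, ΔL, ΔJ).
(b)–(d): forbidden (ΔS).
(c)–(d): forbidden (ΔS, ΔL, ΔJ).
Allowed pairs: 1 of 6.

1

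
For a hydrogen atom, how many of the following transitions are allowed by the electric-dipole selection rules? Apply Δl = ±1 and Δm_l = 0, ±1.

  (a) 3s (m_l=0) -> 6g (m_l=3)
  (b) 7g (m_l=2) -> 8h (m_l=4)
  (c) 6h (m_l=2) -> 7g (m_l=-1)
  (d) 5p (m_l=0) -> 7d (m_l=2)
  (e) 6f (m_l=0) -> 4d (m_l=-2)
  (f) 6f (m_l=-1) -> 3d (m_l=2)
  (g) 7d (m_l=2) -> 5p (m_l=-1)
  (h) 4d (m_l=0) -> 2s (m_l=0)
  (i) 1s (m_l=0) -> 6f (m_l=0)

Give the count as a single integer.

0

(a) forbidden — Δl = +4 (E1 requires Δl = ±1); Δm_l = +3 (E1 requires Δm_l = 0, ±1)
(b) forbidden — Δm_l = +2 (E1 requires Δm_l = 0, ±1)
(c) forbidden — Δm_l = -3 (E1 requires Δm_l = 0, ±1)
(d) forbidden — Δm_l = +2 (E1 requires Δm_l = 0, ±1)
(e) forbidden — Δm_l = -2 (E1 requires Δm_l = 0, ±1)
(f) forbidden — Δm_l = +3 (E1 requires Δm_l = 0, ±1)
(g) forbidden — Δm_l = -3 (E1 requires Δm_l = 0, ±1)
(h) forbidden — Δl = -2 (E1 requires Δl = ±1)
(i) forbidden — Δl = +3 (E1 requires Δl = ±1)
Total allowed: 0 of 9.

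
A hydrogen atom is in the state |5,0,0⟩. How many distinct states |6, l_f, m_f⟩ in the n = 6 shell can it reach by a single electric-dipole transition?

E1 requires Δl = ±1, so l_f ∈ {-1, 1}; with 0 ≤ l_f ≤ n_f−1 = 5, the allowed l_f values are {1}.
For l_f = 1: m_f ∈ {m_i−1, m_i, m_i+1} ∩ [−1, 1] = {-1, 0, 1} → 3 states.
Total: 3.

3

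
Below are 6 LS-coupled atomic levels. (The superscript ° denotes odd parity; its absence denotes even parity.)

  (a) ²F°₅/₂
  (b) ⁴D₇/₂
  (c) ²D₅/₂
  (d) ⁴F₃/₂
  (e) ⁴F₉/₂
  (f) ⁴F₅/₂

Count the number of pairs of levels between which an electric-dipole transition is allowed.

1

(a)–(b): forbidden (ΔS).
(a)–(c): allowed.
(a)–(d): forbidden (ΔS).
(a)–(e): forbidden (ΔS, ΔJ).
(a)–(f): forbidden (ΔS).
(b)–(c): forbidden (parity, ΔS).
(b)–(d): forbidden (parity, ΔJ).
(b)–(e): forbidden (parity).
(b)–(f): forbidden (parity).
(c)–(d): forbidden (parity, ΔS).
(c)–(e): forbidden (parity, ΔS, ΔJ).
(c)–(f): forbidden (parity, ΔS).
(d)–(e): forbidden (parity, ΔJ).
(d)–(f): forbidden (parity).
(e)–(f): forbidden (parity, ΔJ).
Allowed pairs: 1 of 15.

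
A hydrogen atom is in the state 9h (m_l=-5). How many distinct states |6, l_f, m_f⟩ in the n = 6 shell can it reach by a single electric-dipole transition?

1

E1 requires Δl = ±1, so l_f ∈ {4, 6}; with 0 ≤ l_f ≤ n_f−1 = 5, the allowed l_f values are {4}.
For l_f = 4: m_f ∈ {m_i−1, m_i, m_i+1} ∩ [−4, 4] = {-4} → 1 state.
Total: 1.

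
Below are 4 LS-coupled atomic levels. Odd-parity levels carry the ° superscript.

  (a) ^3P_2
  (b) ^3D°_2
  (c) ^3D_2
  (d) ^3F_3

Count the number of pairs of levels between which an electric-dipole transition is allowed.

3

(a)–(b): allowed.
(a)–(c): forbidden (parity).
(a)–(d): forbidden (parity, ΔL).
(b)–(c): allowed.
(b)–(d): allowed.
(c)–(d): forbidden (parity).
Allowed pairs: 3 of 6.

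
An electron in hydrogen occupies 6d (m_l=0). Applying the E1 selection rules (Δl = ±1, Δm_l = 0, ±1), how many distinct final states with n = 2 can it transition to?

3

E1 requires Δl = ±1, so l_f ∈ {1, 3}; with 0 ≤ l_f ≤ n_f−1 = 1, the allowed l_f values are {1}.
For l_f = 1: m_f ∈ {m_i−1, m_i, m_i+1} ∩ [−1, 1] = {-1, 0, 1} → 3 states.
Total: 3.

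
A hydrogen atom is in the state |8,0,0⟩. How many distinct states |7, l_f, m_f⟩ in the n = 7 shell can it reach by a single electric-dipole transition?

E1 requires Δl = ±1, so l_f ∈ {-1, 1}; with 0 ≤ l_f ≤ n_f−1 = 6, the allowed l_f values are {1}.
For l_f = 1: m_f ∈ {m_i−1, m_i, m_i+1} ∩ [−1, 1] = {-1, 0, 1} → 3 states.
Total: 3.

3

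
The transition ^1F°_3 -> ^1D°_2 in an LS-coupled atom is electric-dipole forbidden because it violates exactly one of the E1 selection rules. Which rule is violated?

parity

Reading off the term symbols: S 0→0, L 3→2, J 3→2, parity odd→odd.
Parity must change: odd → odd — violated.
ΔS = 0: S: 0 → 0 — satisfied.
ΔL = 0, ±1 (not L=0↔0): L: 3 → 2, ΔL = -1 — satisfied.
ΔJ = 0, ±1 (not J=0↔0): J: 3 → 2, ΔJ = -1 — satisfied.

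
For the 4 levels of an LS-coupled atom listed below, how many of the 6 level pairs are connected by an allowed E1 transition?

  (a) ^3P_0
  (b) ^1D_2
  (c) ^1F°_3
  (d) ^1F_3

2

(a)–(b): forbidden (parity, ΔS, ΔJ).
(a)–(c): forbidden (ΔS, ΔL, ΔJ).
(a)–(d): forbidden (parity, ΔS, ΔL, ΔJ).
(b)–(c): allowed.
(b)–(d): forbidden (parity).
(c)–(d): allowed.
Allowed pairs: 2 of 6.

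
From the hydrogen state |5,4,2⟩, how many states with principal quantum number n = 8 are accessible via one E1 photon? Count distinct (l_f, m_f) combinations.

6

E1 requires Δl = ±1, so l_f ∈ {3, 5}; with 0 ≤ l_f ≤ n_f−1 = 7, the allowed l_f values are {3, 5}.
For l_f = 3: m_f ∈ {m_i−1, m_i, m_i+1} ∩ [−3, 3] = {1, 2, 3} → 3 states.
For l_f = 5: m_f ∈ {m_i−1, m_i, m_i+1} ∩ [−5, 5] = {1, 2, 3} → 3 states.
Total: 6.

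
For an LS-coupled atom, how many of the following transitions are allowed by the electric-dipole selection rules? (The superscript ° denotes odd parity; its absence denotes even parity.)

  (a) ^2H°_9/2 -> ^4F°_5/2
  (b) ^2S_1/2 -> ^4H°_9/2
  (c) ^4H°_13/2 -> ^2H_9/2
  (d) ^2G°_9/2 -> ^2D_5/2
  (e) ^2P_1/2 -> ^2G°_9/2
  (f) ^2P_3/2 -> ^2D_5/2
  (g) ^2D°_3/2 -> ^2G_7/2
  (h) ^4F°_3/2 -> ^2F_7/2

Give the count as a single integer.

(a) forbidden (parity, ΔS, ΔL, ΔJ fail)
(b) forbidden (ΔS, ΔL, ΔJ fail)
(c) forbidden (ΔS, ΔJ fail)
(d) forbidden (ΔL, ΔJ fail)
(e) forbidden (ΔL, ΔJ fail)
(f) forbidden (parity fails)
(g) forbidden (ΔL, ΔJ fail)
(h) forbidden (ΔS, ΔJ fail)
Total allowed: 0 of 8.

0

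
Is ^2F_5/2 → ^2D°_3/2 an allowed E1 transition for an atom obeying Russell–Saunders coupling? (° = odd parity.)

Initial level: S=1/2, L=3, J=5/2, parity even. Final level: S=1/2, L=2, J=3/2, parity odd.
Parity must change: even → odd — passes.
ΔS = 0: S: 1/2 → 1/2 — passes.
ΔL = 0, ±1 (not L=0↔0): L: 3 → 2, ΔL = -1 — passes.
ΔJ = 0, ±1 (not J=0↔0): J: 5/2 → 3/2, ΔJ = -1 — passes.
All four E1 rules are satisfied.

allowed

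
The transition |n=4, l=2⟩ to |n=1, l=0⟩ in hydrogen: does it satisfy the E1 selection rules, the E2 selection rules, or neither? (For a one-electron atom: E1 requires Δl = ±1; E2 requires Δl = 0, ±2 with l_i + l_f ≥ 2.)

Δl = 0 − 2 = -2; l_i + l_f = 2.
E1 (Δl = ±1): not satisfied.
E2 (Δl = 0,±2, l_i+l_f ≥ 2): satisfied.

E2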